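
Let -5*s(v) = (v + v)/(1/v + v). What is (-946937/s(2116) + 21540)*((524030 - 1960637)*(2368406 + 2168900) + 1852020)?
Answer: -69720763789309611838839525/4477456 ≈ -1.5572e+19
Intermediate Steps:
s(v) = -2*v/(5*(v + 1/v)) (s(v) = -(v + v)/(5*(1/v + v)) = -2*v/(5*(v + 1/v)))
(-946937/s(2116) + 21540)*((524030 - 1960637)*(2368406 + 2168900) + 1852020) = (-946937/((-2*2116²/(5 + 5*2116²))) + 21540)*((524030 - 1960637)*(2368406 + 2168900) + 1852020) = (-946937/((-2*4477456/(5 + 5*4477456))) + 21540)*(-1436607*4537306 + 1852020) = (-946937/((-2*4477456/(5 + 22387280))) + 21540)*(-6518325560742 + 1852020) = (-946937/((-2*4477456/22387285)) + 21540)*(-6518323708722) = (-946937/((-2*4477456*1/22387285)) + 21540)*(-6518323708722) = (-946937/(-8954912/22387285) + 21540)*(-6518323708722) = (-946937*(-22387285/8954912) + 21540)*(-6518323708722) = (21199348496045/8954912 + 21540)*(-6518323708722) = (21392237300525/8954912)*(-6518323708722) = -69720763789309611838839525/4477456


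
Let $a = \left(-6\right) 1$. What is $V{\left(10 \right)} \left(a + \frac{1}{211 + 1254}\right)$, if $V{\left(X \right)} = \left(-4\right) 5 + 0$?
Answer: $\frac{35156}{293} \approx 119.99$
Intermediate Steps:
$V{\left(X \right)} = -20$ ($V{\left(X \right)} = -20 + 0 = -20$)
$a = -6$
$V{\left(10 \right)} \left(a + \frac{1}{211 + 1254}\right) = - 20 \left(-6 + \frac{1}{211 + 1254}\right) = - 20 \left(-6 + \frac{1}{1465}\right) = \left(-20\right) \left(- \frac{8789}{1465}\right) = \frac{35156}{293}$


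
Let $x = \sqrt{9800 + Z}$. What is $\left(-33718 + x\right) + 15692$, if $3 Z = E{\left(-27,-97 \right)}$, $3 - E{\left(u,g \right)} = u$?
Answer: $-18026 + 3 \sqrt{1090} \approx -17927.0$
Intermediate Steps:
$E{\left(u,g \right)} = 3 - u$
$Z = 10$ ($Z = \frac{3 - -27}{3} = \frac{3 + 27}{3} = \frac{1}{3} \cdot 30 = 10$)
$x = 3 \sqrt{1090}$ ($x = \sqrt{9800 + 10} = \sqrt{9810} = 3 \sqrt{1090} \approx 99.045$)
$\left(-33718 + x\right) + 15692 = \left(-33718 + 3 \sqrt{1090}\right) + 15692 = -18026 + 3 \sqrt{1090}$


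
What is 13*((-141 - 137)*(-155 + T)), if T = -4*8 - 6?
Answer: 697502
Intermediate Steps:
T = -38 (T = -32 - 6 = -38)
13*((-141 - 137)*(-155 + T)) = 13*((-141 - 137)*(-155 - 38)) = 13*(-278*(-193)) = 13*53654 = 697502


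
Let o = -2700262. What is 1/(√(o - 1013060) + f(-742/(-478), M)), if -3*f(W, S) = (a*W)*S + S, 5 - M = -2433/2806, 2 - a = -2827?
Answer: -8692837281222387/78431654913291694291 - 1011937414401*I*√3713322/78431654913291694291 ≈ -0.00011083 - 2.4862e-5*I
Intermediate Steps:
a = 2829 (a = 2 - 1*(-2827) = 2 + 2827 = 2829)
M = 16463/2806 (M = 5 - (-2433)/2806 = 5 - 1*(-2433/2806) = 5 + 2433/2806 = 16463/2806 ≈ 5.8671)
f(W, S) = -S/3 - 943*S*W (f(W, S) = -((2829*W)*S + S)/3 = -(2829*S*W + S)/3 = -(S + 2829*S*W)/3 = -S/3 - 943*S*W)
1/(√(o - 1013060) + f(-742/(-478), M)) = 1/(√(-2700262 - 1013060) - ⅓*16463/2806*(1 + 2829*(-742/(-478)))) = 1/(√(-3713322) - ⅓*16463/2806*(1 + 2829*(-742*(-1/478)))) = 1/(I*√3713322 - ⅓*16463/2806*(1 + 2829*(371/239))) = 1/(I*√3713322 - ⅓*16463/2806*(1 + 1049559/239)) = 1/(I*√3713322 - ⅓*16463/2806*1049798/239) = 1/(I*√3713322 - 8641412237/1005951) = 1/(-8641412237/1005951 + I*√3713322)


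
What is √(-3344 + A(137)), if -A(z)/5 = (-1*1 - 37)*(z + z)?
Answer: 2*√12179 ≈ 220.72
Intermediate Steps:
A(z) = 380*z (A(z) = -5*(-1*1 - 37)*(z + z) = -5*(-1 - 37)*2*z = -(-190)*2*z = -(-380)*z = 380*z)
√(-3344 + A(137)) = √(-3344 + 380*137) = √(-3344 + 52060) = √48716 = 2*√12179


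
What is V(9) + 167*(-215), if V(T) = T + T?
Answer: -35887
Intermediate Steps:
V(T) = 2*T
V(9) + 167*(-215) = 2*9 + 167*(-215) = 18 - 35905 = -35887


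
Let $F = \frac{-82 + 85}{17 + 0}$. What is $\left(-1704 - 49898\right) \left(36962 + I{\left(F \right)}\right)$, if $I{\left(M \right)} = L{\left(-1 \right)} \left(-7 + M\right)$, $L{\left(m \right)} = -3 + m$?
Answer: $- \frac{32448266436}{17} \approx -1.9087 \cdot 10^{9}$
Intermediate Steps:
$F = \frac{3}{17} \approx 0.17647$
$I{\left(M \right)} = 28 - 4 M$ ($I{\left(M \right)} = \left(-3 - 1\right) \left(-7 + M\right) = - 4 \left(-7 + M\right) = 28 - 4 M$)
$\left(-1704 - 49898\right) \left(36962 + I{\left(F \right)}\right) = \left(-1704 - 49898\right) \left(36962 + \left(28 - \frac{12}{17}\right)\right) = - 51602 \left(36962 + \left(28 - \frac{12}{17}\right)\right) = - 51602 \left(36962 + \frac{464}{17}\right) = \left(-51602\right) \frac{628818}{17} = - \frac{32448266436}{17}$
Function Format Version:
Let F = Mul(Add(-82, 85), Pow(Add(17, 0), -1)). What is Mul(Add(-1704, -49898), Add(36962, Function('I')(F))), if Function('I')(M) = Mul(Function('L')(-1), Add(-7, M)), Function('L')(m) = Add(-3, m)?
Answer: Rational(-32448266436, 17) ≈ -1.9087e+9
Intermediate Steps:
F = Rational(3, 17) (F = Mul(3, Pow(17, -1)) = Mul(3, Rational(1, 17)) = Rational(3, 17) ≈ 0.17647)
Function('I')(M) = Add(28, Mul(-4, M)) (Function('I')(M) = Mul(Add(-3, -1), Add(-7, M)) = Mul(-4, Add(-7, M)) = Add(28, Mul(-4, M)))
Mul(Add(-1704, -49898), Add(36962, Function('I')(F))) = Mul(Add(-1704, -49898), Add(36962, Add(28, Mul(-4, Rational(3, 17))))) = Mul(-51602, Add(36962, Add(28, Rational(-12, 17)))) = Mul(-51602, Add(36962, Rational(464, 17))) = Mul(-51602, Rational(628818, 17)) = Rational(-32448266436, 17)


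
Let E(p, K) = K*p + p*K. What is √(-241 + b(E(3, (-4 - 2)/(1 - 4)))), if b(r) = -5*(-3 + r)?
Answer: I*√286 ≈ 16.912*I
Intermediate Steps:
E(p, K) = 2*K*p (E(p, K) = K*p + K*p = 2*K*p)
b(r) = 15 - 5*r
√(-241 + b(E(3, (-4 - 2)/(1 - 4)))) = √(-241 + (15 - 10*(-4 - 2)/(1 - 4)*3)) = √(-241 + (15 - 10*(-6/(-3))*3)) = √(-241 + (15 - 10*(-6*(-⅓))*3)) = √(-241 + (15 - 10*2*3)) = √(-241 + (15 - 5*12)) = √(-241 + (15 - 60)) = √(-241 - 45) = √(-286) = I*√286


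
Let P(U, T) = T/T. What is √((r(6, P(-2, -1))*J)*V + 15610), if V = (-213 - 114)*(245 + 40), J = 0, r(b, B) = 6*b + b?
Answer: √15610 ≈ 124.94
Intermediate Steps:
P(U, T) = 1
r(b, B) = 7*b
V = -93195 (V = -327*285 = -93195)
√((r(6, P(-2, -1))*J)*V + 15610) = √(((7*6)*0)*(-93195) + 15610) = √((42*0)*(-93195) + 15610) = √(0*(-93195) + 15610) = √(0 + 15610) = √15610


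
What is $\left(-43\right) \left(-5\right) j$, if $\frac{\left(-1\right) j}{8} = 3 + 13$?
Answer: $-27520$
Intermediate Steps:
$j = -128$ ($j = - 8 \left(3 + 13\right) = \left(-8\right) 16 = -128$)
$\left(-43\right) \left(-5\right) j = \left(-43\right) \left(-5\right) \left(-128\right) = 215 \left(-128\right) = -27520$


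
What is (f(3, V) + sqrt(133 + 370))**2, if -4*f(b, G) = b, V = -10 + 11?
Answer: 8057/16 - 3*sqrt(503)/2 ≈ 469.92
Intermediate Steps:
V = 1
f(b, G) = -b/4
(f(3, V) + sqrt(133 + 370))**2 = (-1/4*3 + sqrt(133 + 370))**2 = (-3/4 + sqrt(503))**2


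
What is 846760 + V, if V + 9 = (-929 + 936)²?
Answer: 846800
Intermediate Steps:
V = 40 (V = -9 + (-929 + 936)² = -9 + 7² = -9 + 49 = 40)
846760 + V = 846760 + 40 = 846800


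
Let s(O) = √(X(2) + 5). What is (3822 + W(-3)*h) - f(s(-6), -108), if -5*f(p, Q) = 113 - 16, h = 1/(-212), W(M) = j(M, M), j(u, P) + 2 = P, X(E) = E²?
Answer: 4071909/1060 ≈ 3841.4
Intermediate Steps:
j(u, P) = -2 + P
W(M) = -2 + M
s(O) = 3 (s(O) = √(2² + 5) = √(4 + 5) = √9 = 3)
h = -1/212 ≈ -0.0047170
f(p, Q) = -97/5 (f(p, Q) = -(113 - 16)/5 = -⅕*97 = -97/5)
(3822 + W(-3)*h) - f(s(-6), -108) = (3822 + (-2 - 3)*(-1/212)) - 1*(-97/5) = (3822 - 5*(-1/212)) + 97/5 = (3822 + 5/212) + 97/5 = 810269/212 + 97/5 = 4071909/1060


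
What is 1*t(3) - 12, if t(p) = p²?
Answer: -3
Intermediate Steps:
1*t(3) - 12 = 1*3² - 12 = 1*9 - 12 = 9 - 12 = -3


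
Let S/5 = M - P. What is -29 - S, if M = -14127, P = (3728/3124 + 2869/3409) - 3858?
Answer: 136652295949/2662429 ≈ 51326.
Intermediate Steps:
P = -10266233205/2662429 (P = (3728*(1/3124) + 2869*(1/3409)) - 3858 = (932/781 + 2869/3409) - 3858 = 5417877/2662429 - 3858 = -10266233205/2662429 ≈ -3856.0)
S = -136729506390/2662429 (S = 5*(-14127 - 1*(-10266233205/2662429)) = 5*(-14127 + 10266233205/2662429) = 5*(-27345901278/2662429) = -136729506390/2662429 ≈ -51355.)
-29 - S = -29 - 1*(-136729506390/2662429) = -29 + 136729506390/2662429 = 136652295949/2662429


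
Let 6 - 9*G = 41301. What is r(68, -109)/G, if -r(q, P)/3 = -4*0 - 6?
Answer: -54/13765 ≈ -0.0039230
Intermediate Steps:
G = -13765/3 (G = ⅔ - ⅑*41301 = ⅔ - 4589 = -13765/3 ≈ -4588.3)
r(q, P) = 18 (r(q, P) = -3*(-4*0 - 6) = -3*(0 - 6) = -3*(-6) = 18)
r(68, -109)/G = 18/(-13765/3) = 18*(-3/13765) = -54/13765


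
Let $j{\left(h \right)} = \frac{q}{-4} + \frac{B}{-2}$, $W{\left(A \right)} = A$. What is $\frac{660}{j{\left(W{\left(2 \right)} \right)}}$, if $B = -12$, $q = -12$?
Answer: $\frac{220}{3} \approx 73.333$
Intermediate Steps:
$j{\left(h \right)} = 9$ ($j{\left(h \right)} = - \frac{12}{-4} - \frac{12}{-2} = \left(-12\right) \left(- \frac{1}{4}\right) - -6 = 3 + 6 = 9$)
$\frac{660}{j{\left(W{\left(2 \right)} \right)}} = \frac{660}{9} = 660 \cdot \frac{1}{9} = \frac{220}{3}$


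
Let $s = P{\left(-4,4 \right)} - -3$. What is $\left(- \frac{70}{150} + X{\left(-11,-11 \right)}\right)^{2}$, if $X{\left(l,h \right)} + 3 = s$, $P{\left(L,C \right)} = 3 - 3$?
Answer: $\frac{49}{225} \approx 0.21778$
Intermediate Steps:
$P{\left(L,C \right)} = 0$
$s = 3$ ($s = 0 - -3 = 0 + 3 = 3$)
$X{\left(l,h \right)} = 0$ ($X{\left(l,h \right)} = -3 + 3 = 0$)
$\left(- \frac{70}{150} + X{\left(-11,-11 \right)}\right)^{2} = \left(- \frac{70}{150} + 0\right)^{2} = \left(\left(-70\right) \frac{1}{150} + 0\right)^{2} = \left(- \frac{7}{15} + 0\right)^{2} = \left(- \frac{7}{15}\right)^{2} = \frac{49}{225}$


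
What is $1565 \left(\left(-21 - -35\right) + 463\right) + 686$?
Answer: $747191$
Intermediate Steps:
$1565 \left(\left(-21 - -35\right) + 463\right) + 686 = 1565 \left(\left(-21 + 35\right) + 463\right) + 686 = 1565 \left(14 + 463\right) + 686 = 1565 \cdot 477 + 686 = 746505 + 686 = 747191$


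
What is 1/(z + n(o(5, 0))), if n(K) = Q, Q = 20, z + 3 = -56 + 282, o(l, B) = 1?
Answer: 1/243 ≈ 0.0041152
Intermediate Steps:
z = 223 (z = -3 + (-56 + 282) = -3 + 226 = 223)
n(K) = 20
1/(z + n(o(5, 0))) = 1/(223 + 20) = 1/243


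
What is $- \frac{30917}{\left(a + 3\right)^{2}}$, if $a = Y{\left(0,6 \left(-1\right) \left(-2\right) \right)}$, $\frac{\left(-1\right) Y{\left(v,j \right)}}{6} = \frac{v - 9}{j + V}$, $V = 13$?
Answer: $- \frac{449375}{387} \approx -1161.2$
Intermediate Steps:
$Y{\left(v,j \right)} = - \frac{6 \left(-9 + v\right)}{13 + j}$ ($Y{\left(v,j \right)} = - 6 \frac{v - 9}{j + 13} = - 6 \frac{-9 + v}{13 + j} = - \frac{6 \left(-9 + v\right)}{13 + j}$)
$a = \frac{54}{25}$ ($a = \frac{6 \left(9 - 0\right)}{13 + 6 \left(-1\right) \left(-2\right)} = \frac{6 \left(9 + 0\right)}{13 - -12} = 6 \frac{1}{13 + 12} \cdot 9 = 6 \cdot \frac{1}{25} \cdot 9 = \frac{54}{25} \approx 2.16$)
$- \frac{30917}{\left(a + 3\right)^{2}} = - \frac{30917}{\left(\frac{54}{25} + 3\right)^{2}} = - \frac{30917}{\left(\frac{129}{25}\right)^{2}} = - \frac{30917}{\frac{16641}{625}} = \left(-30917\right) \frac{625}{16641} = - \frac{449375}{387}$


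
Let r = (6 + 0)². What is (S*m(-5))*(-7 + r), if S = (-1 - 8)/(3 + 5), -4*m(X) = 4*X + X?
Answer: -6525/32 ≈ -203.91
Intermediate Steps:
r = 36 (r = 6² = 36)
m(X) = -5*X/4 (m(X) = -(4*X + X)/4 = -5*X/4)
S = -9/8 ≈ -1.1250
(S*m(-5))*(-7 + r) = (-(-45)*(-5)/32)*(-7 + 36) = -9/8*25/4*29 = -225/32*29 = -6525/32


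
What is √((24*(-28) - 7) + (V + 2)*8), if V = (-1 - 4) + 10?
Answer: I*√623 ≈ 24.96*I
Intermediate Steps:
V = 5 (V = -5 + 10 = 5)
√((24*(-28) - 7) + (V + 2)*8) = √((24*(-28) - 7) + (5 + 2)*8) = √((-672 - 7) + 7*8) = √(-679 + 56) = √(-623) = I*√623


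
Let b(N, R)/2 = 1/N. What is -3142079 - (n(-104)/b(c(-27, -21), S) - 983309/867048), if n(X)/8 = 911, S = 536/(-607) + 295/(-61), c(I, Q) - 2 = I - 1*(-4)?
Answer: -2657982348331/867048 ≈ -3.0656e+6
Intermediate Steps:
c(I, Q) = 6 + I (c(I, Q) = 2 + (I - 1*(-4)) = 2 + (I + 4) = 2 + (4 + I) = 6 + I)
S = -211761/37027 (S = 536*(-1/607) + 295*(-1/61) = -536/607 - 295/61 = -211761/37027 ≈ -5.7191)
n(X) = 7288 (n(X) = 8*911 = 7288)
b(N, R) = 2/N
-3142079 - (n(-104)/b(c(-27, -21), S) - 983309/867048) = -3142079 - (7288/((2/(6 - 27))) - 983309/867048) = -3142079 - (7288/((2/(-21))) - 983309*1/867048) = -3142079 - (7288/((2*(-1/21))) - 983309/867048) = -3142079 - (7288/(-2/21) - 983309/867048) = -3142079 - (7288*(-21/2) - 983309/867048) = -3142079 - (-76524 - 983309/867048) = -3142079 - 1*(-66350964461/867048) = -3142079 + 66350964461/867048 = -2657982348331/867048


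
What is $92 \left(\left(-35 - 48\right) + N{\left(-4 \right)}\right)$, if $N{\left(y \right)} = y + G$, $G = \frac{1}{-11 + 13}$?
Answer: $-7958$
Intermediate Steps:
$G = \frac{1}{2} \approx 0.5$
$N{\left(y \right)} = \frac{1}{2} + y$ ($N{\left(y \right)} = y + \frac{1}{2} = \frac{1}{2} + y$)
$92 \left(\left(-35 - 48\right) + N{\left(-4 \right)}\right) = 92 \left(\left(-35 - 48\right) + \left(\frac{1}{2} - 4\right)\right) = 92 \left(-83 - \frac{7}{2}\right) = 92 \left(- \frac{173}{2}\right) = -7958$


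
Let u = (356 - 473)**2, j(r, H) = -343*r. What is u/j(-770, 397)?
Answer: 13689/264110 ≈ 0.051831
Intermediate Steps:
u = 13689 (u = (-117)**2 = 13689)
u/j(-770, 397) = 13689/((-343*(-770))) = 13689/264110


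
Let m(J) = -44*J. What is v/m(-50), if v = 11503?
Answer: 11503/2200 ≈ 5.2286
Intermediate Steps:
v/m(-50) = 11503/((-44*(-50))) = 11503/2200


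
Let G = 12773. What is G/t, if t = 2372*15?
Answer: 12773/35580 ≈ 0.35899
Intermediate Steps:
t = 35580
G/t = 12773/35580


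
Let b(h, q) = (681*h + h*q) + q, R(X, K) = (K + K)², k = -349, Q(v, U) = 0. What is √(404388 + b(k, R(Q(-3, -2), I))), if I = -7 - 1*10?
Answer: I*√235569 ≈ 485.35*I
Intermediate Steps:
I = -17 (I = -7 - 10 = -17)
R(X, K) = 4*K² (R(X, K) = (2*K)² = 4*K²)
b(h, q) = q + 681*h + h*q
√(404388 + b(k, R(Q(-3, -2), I))) = √(404388 + (4*(-17)² + 681*(-349) - 1396*(-17)²)) = √(404388 + (4*289 - 237669 - 1396*289)) = √(404388 + (1156 - 237669 - 349*1156)) = √(404388 + (1156 - 237669 - 403444)) = √(404388 - 639957) = √(-235569) = I*√235569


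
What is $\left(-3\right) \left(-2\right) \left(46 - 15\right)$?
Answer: $186$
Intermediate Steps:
$\left(-3\right) \left(-2\right) \left(46 - 15\right) = 6 \cdot 31 = 186$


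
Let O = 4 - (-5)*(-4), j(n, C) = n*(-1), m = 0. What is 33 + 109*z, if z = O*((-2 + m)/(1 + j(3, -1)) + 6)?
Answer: -12175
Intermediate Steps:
j(n, C) = -n
O = -16 (O = 4 - 1*20 = 4 - 20 = -16)
z = -112 (z = -16*((-2 + 0)/(1 - 1*3) + 6) = -16*(-2/(1 - 3) + 6) = -16*(-2/(-2) + 6) = -16*(-2*(-½) + 6) = -16*(1 + 6) = -16*7 = -112)
33 + 109*z = 33 + 109*(-112) = 33 - 12208 = -12175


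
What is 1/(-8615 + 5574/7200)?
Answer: -1200/10337071 ≈ -0.00011609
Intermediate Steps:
1/(-8615 + 5574/7200) = 1/(-8615 + 5574*(1/7200)) = 1/(-8615 + 929/1200) = 1/(-10337071/1200) = -1200/10337071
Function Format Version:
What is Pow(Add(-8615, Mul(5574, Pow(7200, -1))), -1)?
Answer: Rational(-1200, 10337071) ≈ -0.00011609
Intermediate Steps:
Pow(Add(-8615, Mul(5574, Pow(7200, -1))), -1) = Pow(Add(-8615, Mul(5574, Rational(1, 7200))), -1) = Pow(Add(-8615, Rational(929, 1200)), -1) = Pow(Rational(-10337071, 1200), -1) = Rational(-1200, 10337071)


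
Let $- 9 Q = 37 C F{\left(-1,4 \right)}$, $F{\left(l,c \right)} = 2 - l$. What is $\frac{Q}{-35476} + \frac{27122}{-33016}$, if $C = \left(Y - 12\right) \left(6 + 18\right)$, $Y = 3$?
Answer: $- \frac{131266837}{146409452} \approx -0.89657$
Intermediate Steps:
$C = -216$ ($C = \left(3 - 12\right) \left(6 + 18\right) = \left(-9\right) 24 = -216$)
$Q = 2664$ ($Q = - \frac{37 \left(-216\right) \left(2 - -1\right)}{9} = - \frac{\left(-7992\right) \left(2 + 1\right)}{9} = - \frac{\left(-7992\right) 3}{9} = \left(- \frac{1}{9}\right) \left(-23976\right) = 2664$)
$\frac{Q}{-35476} + \frac{27122}{-33016} = \frac{2664}{-35476} + \frac{27122}{-33016} = 2664 \left(- \frac{1}{35476}\right) + 27122 \left(- \frac{1}{33016}\right) = - \frac{666}{8869} - \frac{13561}{16508} = - \frac{131266837}{146409452}$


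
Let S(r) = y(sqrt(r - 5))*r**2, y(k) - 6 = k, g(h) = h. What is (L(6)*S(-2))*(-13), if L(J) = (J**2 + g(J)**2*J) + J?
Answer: -80496 - 13416*I*sqrt(7) ≈ -80496.0 - 35495.0*I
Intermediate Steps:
y(k) = 6 + k
L(J) = J + J**2 + J**3 (L(J) = (J**2 + J**2*J) + J = (J**2 + J**3) + J = J + J**2 + J**3)
S(r) = r**2*(6 + sqrt(-5 + r)) (S(r) = (6 + sqrt(r - 5))*r**2 = (6 + sqrt(-5 + r))*r**2 = r**2*(6 + sqrt(-5 + r)))
(L(6)*S(-2))*(-13) = ((6*(1 + 6 + 6**2))*((-2)**2*(6 + sqrt(-5 - 2))))*(-13) = ((6*(1 + 6 + 36))*(4*(6 + sqrt(-7))))*(-13) = ((6*43)*(4*(6 + I*sqrt(7))))*(-13) = (258*(24 + 4*I*sqrt(7)))*(-13) = (6192 + 1032*I*sqrt(7))*(-13) = -80496 - 13416*I*sqrt(7)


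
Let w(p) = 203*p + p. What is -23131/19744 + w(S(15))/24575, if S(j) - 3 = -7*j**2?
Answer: -6900108197/485208800 ≈ -14.221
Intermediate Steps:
S(j) = 3 - 7*j**2
w(p) = 204*p
-23131/19744 + w(S(15))/24575 = -23131/19744 + (204*(3 - 7*15**2))/24575 = -23131*1/19744 + (204*(3 - 7*225))*(1/24575) = -23131/19744 + (204*(3 - 1575))*(1/24575) = -23131/19744 + (204*(-1572))*(1/24575) = -23131/19744 - 320688*1/24575 = -23131/19744 - 320688/24575 = -6900108197/485208800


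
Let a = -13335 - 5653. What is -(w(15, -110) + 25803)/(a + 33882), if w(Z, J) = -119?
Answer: -12842/7447 ≈ -1.7245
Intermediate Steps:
a = -18988
-(w(15, -110) + 25803)/(a + 33882) = -(-119 + 25803)/(-18988 + 33882) = -25684/14894 = -1*12842/7447 = -12842/7447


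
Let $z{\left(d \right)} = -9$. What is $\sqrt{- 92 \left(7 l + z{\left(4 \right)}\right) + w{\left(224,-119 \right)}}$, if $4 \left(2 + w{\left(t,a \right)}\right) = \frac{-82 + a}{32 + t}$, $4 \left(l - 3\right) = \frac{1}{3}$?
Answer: $\frac{i \sqrt{10689297}}{96} \approx 34.057 i$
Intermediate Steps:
$l = \frac{37}{12}$ ($l = 3 + \frac{1}{4 \cdot 3} = 3 + \frac{1}{4} \cdot \frac{1}{3} = 3 + \frac{1}{12} = \frac{37}{12} \approx 3.0833$)
$w{\left(t,a \right)} = -2 + \frac{-82 + a}{4 \left(32 + t\right)}$ ($w{\left(t,a \right)} = -2 + \frac{\left(-82 + a\right) \frac{1}{32 + t}}{4} = -2 + \frac{\frac{1}{32 + t} \left(-82 + a\right)}{4} = -2 + \frac{-82 + a}{4 \left(32 + t\right)}$)
$\sqrt{- 92 \left(7 l + z{\left(4 \right)}\right) + w{\left(224,-119 \right)}} = \sqrt{- 92 \left(7 \cdot \frac{37}{12} - 9\right) + \frac{-338 - 119 - 1792}{4 \left(32 + 224\right)}} = \sqrt{- 92 \left(\frac{259}{12} - 9\right) + \frac{-338 - 119 - 1792}{4 \cdot 256}} = \sqrt{\left(-92\right) \frac{151}{12} + \frac{1}{4} \cdot \frac{1}{256} \left(-2249\right)} = \sqrt{- \frac{3473}{3} - \frac{2249}{1024}} = \sqrt{- \frac{3563099}{3072}} = \frac{i \sqrt{10689297}}{96}$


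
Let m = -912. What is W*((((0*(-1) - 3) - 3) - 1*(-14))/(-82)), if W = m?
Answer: 3648/41 ≈ 88.976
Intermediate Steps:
W = -912
W*((((0*(-1) - 3) - 3) - 1*(-14))/(-82)) = -912*(((0*(-1) - 3) - 3) - 1*(-14))/(-82) = -912*(((0 - 3) - 3) + 14)*(-1)/82 = -912*((-3 - 3) + 14)*(-1)/82 = -912*(-6 + 14)*(-1)/82 = -7296*(-1)/82 = -912*(-4/41) = 3648/41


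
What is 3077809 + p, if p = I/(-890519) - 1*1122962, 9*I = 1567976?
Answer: 15667453992361/8014671 ≈ 1.9548e+6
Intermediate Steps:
I = 1567976/9 (I = (⅑)*1567976 = 1567976/9 ≈ 1.7422e+5)
p = -9000172543478/8014671 (p = (1567976/9)/(-890519) - 1*1122962 = (1567976/9)*(-1/890519) - 1122962 = -1567976/8014671 - 1122962 = -9000172543478/8014671 ≈ -1.1230e+6)
3077809 + p = 3077809 - 9000172543478/8014671 = 15667453992361/8014671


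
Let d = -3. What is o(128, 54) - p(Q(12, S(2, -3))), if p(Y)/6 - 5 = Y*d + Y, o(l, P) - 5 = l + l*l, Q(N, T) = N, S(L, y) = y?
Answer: 16631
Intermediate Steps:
o(l, P) = 5 + l + l² (o(l, P) = 5 + (l + l*l) = 5 + (l + l²) = 5 + l + l²)
p(Y) = 30 - 12*Y (p(Y) = 30 + 6*(Y*(-3) + Y) = 30 + 6*(-3*Y + Y) = 30 + 6*(-2*Y) = 30 - 12*Y)
o(128, 54) - p(Q(12, S(2, -3))) = (5 + 128 + 128²) - (30 - 12*12) = (5 + 128 + 16384) - (30 - 144) = 16517 - 1*(-114) = 16517 + 114 = 16631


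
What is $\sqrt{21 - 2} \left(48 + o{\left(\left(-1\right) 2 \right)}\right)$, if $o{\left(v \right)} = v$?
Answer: $46 \sqrt{19} \approx 200.51$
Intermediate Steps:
$\sqrt{21 - 2} \left(48 + o{\left(\left(-1\right) 2 \right)}\right) = \sqrt{21 - 2} \left(48 - 2\right) = \sqrt{19} \left(48 - 2\right) = \sqrt{19} \cdot 46 = 46 \sqrt{19}$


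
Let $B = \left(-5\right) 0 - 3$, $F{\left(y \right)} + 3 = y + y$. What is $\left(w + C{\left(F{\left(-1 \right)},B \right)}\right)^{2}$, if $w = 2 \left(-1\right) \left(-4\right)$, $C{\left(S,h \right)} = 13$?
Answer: $441$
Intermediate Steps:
$F{\left(y \right)} = -3 + 2 y$ ($F{\left(y \right)} = -3 + \left(y + y\right) = -3 + 2 y$)
$B = -3$ ($B = 0 - 3 = -3$)
$w = 8$ ($w = \left(-2\right) \left(-4\right) = 8$)
$\left(w + C{\left(F{\left(-1 \right)},B \right)}\right)^{2} = \left(8 + 13\right)^{2} = 21^{2} = 441$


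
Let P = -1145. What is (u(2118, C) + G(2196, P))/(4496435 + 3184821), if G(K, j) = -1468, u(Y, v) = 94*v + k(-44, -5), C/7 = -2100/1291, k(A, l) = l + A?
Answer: -3340247/9916501496 ≈ -0.00033684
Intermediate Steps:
k(A, l) = A + l
C = -14700/1291 (C = 7*(-2100/1291) = -14700/1291 ≈ -11.387)
u(Y, v) = -49 + 94*v (u(Y, v) = 94*v + (-44 - 5) = 94*v - 49 = -49 + 94*v)
(u(2118, C) + G(2196, P))/(4496435 + 3184821) = ((-49 + 94*(-14700/1291)) - 1468)/(4496435 + 3184821) = ((-49 - 1381800/1291) - 1468)/7681256 = (-1445059/1291 - 1468)*(1/7681256) = -3340247/1291*1/7681256 = -3340247/9916501496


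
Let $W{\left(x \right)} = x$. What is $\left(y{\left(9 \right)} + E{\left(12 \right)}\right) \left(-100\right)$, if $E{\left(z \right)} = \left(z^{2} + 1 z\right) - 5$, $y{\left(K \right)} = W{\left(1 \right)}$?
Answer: $-15200$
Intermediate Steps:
$y{\left(K \right)} = 1$
$E{\left(z \right)} = -5 + z + z^{2}$ ($E{\left(z \right)} = \left(z^{2} + z\right) - 5 = \left(z + z^{2}\right) - 5 = -5 + z + z^{2}$)
$\left(y{\left(9 \right)} + E{\left(12 \right)}\right) \left(-100\right) = \left(1 + \left(-5 + 12 + 12^{2}\right)\right) \left(-100\right) = \left(1 + \left(-5 + 12 + 144\right)\right) \left(-100\right) = \left(1 + 151\right) \left(-100\right) = 152 \left(-100\right) = -15200$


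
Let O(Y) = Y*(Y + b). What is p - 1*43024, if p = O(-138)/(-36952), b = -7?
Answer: -794921429/18476 ≈ -43025.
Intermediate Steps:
O(Y) = Y*(-7 + Y) (O(Y) = Y*(Y - 7) = Y*(-7 + Y))
p = -10005/18476 (p = -138*(-7 - 138)/(-36952) = -138*(-145)*(-1/36952) = 20010*(-1/36952) = -10005/18476 ≈ -0.54151)
p - 1*43024 = -10005/18476 - 1*43024 = -10005/18476 - 43024 = -794921429/18476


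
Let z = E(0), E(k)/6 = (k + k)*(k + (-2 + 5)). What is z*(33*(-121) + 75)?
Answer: 0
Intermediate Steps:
E(k) = 12*k*(3 + k) (E(k) = 6*((k + k)*(k + (-2 + 5))) = 6*((2*k)*(k + 3)) = 6*((2*k)*(3 + k)) = 6*(2*k*(3 + k)) = 12*k*(3 + k))
z = 0 (z = 12*0*(3 + 0) = 12*0*3 = 0)
z*(33*(-121) + 75) = 0*(33*(-121) + 75) = 0*(-3993 + 75) = 0*(-3918) = 0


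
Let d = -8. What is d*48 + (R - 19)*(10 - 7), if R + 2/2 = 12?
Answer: -408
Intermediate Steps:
R = 11 (R = -1 + 12 = 11)
d*48 + (R - 19)*(10 - 7) = -8*48 + (11 - 19)*(10 - 7) = -384 - 8*3 = -384 - 24 = -408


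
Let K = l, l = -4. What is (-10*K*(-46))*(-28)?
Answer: 51520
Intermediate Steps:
K = -4
(-10*K*(-46))*(-28) = (-10*(-4)*(-46))*(-28) = (40*(-46))*(-28) = -1840*(-28) = 51520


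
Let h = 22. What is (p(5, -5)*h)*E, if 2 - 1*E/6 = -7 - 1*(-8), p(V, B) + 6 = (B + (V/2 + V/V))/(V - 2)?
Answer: -858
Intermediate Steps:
p(V, B) = -6 + (1 + B + V/2)/(-2 + V) (p(V, B) = -6 + (B + (V/2 + V/V))/(V - 2) = -6 + (B + (V*(½) + 1))/(-2 + V) = -6 + (B + (V/2 + 1))/(-2 + V) = -6 + (B + (1 + V/2))/(-2 + V) = -6 + (1 + B + V/2)/(-2 + V))
E = 6 (E = 12 - 6*(-7 - 1*(-8)) = 12 - 6*(-7 + 8) = 12 - 6*1 = 12 - 6 = 6)
(p(5, -5)*h)*E = (((13 - 5 - 11/2*5)/(-2 + 5))*22)*6 = (((13 - 5 - 55/2)/3)*22)*6 = (((⅓)*(-39/2))*22)*6 = -13/2*22*6 = -143*6 = -858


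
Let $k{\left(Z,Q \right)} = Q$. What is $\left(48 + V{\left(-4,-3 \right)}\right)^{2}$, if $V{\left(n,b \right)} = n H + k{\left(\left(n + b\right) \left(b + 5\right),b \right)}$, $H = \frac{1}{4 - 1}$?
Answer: $\frac{17161}{9} \approx 1906.8$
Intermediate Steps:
$H = \frac{1}{3} \approx 0.33333$
$V{\left(n,b \right)} = b + \frac{n}{3}$ ($V{\left(n,b \right)} = n \frac{1}{3} + b = \frac{n}{3} + b = b + \frac{n}{3}$)
$\left(48 + V{\left(-4,-3 \right)}\right)^{2} = \left(48 + \left(-3 + \frac{1}{3} \left(-4\right)\right)\right)^{2} = \left(48 - \frac{13}{3}\right)^{2} = \left(\frac{131}{3}\right)^{2} = \frac{17161}{9}$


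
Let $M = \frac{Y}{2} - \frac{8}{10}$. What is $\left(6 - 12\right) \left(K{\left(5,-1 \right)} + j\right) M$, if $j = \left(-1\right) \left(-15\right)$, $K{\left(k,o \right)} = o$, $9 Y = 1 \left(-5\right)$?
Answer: $\frac{1358}{15} \approx 90.533$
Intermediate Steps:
$Y = - \frac{5}{9}$ ($Y = \frac{1 \left(-5\right)}{9} = \frac{1}{9} \left(-5\right) = - \frac{5}{9} \approx -0.55556$)
$M = - \frac{97}{90}$ ($M = - \frac{5}{9 \cdot 2} - \frac{8}{10} = \left(- \frac{5}{9}\right) \frac{1}{2} - \frac{4}{5} = - \frac{5}{18} - \frac{4}{5} = - \frac{97}{90} \approx -1.0778$)
$j = 15$
$\left(6 - 12\right) \left(K{\left(5,-1 \right)} + j\right) M = \left(6 - 12\right) \left(-1 + 15\right) \left(- \frac{97}{90}\right) = \left(6 - 12\right) 14 \left(- \frac{97}{90}\right) = \left(-6\right) 14 \left(- \frac{97}{90}\right) = \left(-84\right) \left(- \frac{97}{90}\right) = \frac{1358}{15}$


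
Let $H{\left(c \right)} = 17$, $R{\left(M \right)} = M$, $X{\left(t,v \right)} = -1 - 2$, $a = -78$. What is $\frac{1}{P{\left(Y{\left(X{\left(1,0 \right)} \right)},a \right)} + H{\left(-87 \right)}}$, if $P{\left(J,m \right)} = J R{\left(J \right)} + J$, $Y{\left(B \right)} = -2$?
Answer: $\frac{1}{19} \approx 0.052632$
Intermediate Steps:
$X{\left(t,v \right)} = -3$
$P{\left(J,m \right)} = J + J^{2}$ ($P{\left(J,m \right)} = J J + J = J^{2} + J = J + J^{2}$)
$\frac{1}{P{\left(Y{\left(X{\left(1,0 \right)} \right)},a \right)} + H{\left(-87 \right)}} = \frac{1}{- 2 \left(1 - 2\right) + 17} = \frac{1}{\left(-2\right) \left(-1\right) + 17} = \frac{1}{2 + 17} = \frac{1}{19}$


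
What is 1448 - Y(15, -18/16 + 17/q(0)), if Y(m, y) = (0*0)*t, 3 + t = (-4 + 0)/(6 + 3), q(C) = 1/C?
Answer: 1448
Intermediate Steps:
t = -31/9 (t = -3 + (-4 + 0)/(6 + 3) = -3 - 4/9 = -31/9 ≈ -3.4444)
Y(m, y) = 0 (Y(m, y) = (0*0)*(-31/9) = 0*(-31/9) = 0)
1448 - Y(15, -18/16 + 17/q(0)) = 1448 - 1*0 = 1448 + 0 = 1448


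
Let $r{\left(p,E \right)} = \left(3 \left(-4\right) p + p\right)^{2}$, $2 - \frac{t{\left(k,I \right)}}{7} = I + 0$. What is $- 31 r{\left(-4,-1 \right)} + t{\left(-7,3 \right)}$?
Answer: $-60023$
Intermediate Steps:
$t{\left(k,I \right)} = 14 - 7 I$ ($t{\left(k,I \right)} = 14 - 7 \left(I + 0\right) = 14 - 7 I$)
$r{\left(p,E \right)} = 121 p^{2}$ ($r{\left(p,E \right)} = \left(- 12 p + p\right)^{2} = \left(- 11 p\right)^{2} = 121 p^{2}$)
$- 31 r{\left(-4,-1 \right)} + t{\left(-7,3 \right)} = - 31 \cdot 121 \left(-4\right)^{2} + \left(14 - 21\right) = - 31 \cdot 121 \cdot 16 + \left(14 - 21\right) = \left(-31\right) 1936 - 7 = -60016 - 7 = -60023$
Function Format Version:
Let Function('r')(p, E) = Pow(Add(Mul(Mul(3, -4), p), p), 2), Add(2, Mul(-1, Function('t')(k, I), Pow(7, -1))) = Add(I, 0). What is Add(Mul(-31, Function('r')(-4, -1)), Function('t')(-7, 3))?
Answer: -60023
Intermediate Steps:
Function('t')(k, I) = Add(14, Mul(-7, I)) (Function('t')(k, I) = Add(14, Mul(-7, Add(I, 0))) = Add(14, Mul(-7, I)))
Function('r')(p, E) = Mul(121, Pow(p, 2)) (Function('r')(p, E) = Pow(Add(Mul(-12, p), p), 2) = Pow(Mul(-11, p), 2) = Mul(121, Pow(p, 2)))
Add(Mul(-31, Function('r')(-4, -1)), Function('t')(-7, 3)) = Add(Mul(-31, Mul(121, Pow(-4, 2))), Add(14, Mul(-7, 3))) = Add(Mul(-31, Mul(121, 16)), Add(14, -21)) = Add(Mul(-31, 1936), -7) = Add(-60016, -7) = -60023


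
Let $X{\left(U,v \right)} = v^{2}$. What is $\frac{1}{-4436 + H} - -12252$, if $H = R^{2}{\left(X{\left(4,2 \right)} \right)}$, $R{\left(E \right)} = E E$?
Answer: $\frac{51213359}{4180} \approx 12252.0$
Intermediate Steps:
$R{\left(E \right)} = E^{2}$
$H = 256$ ($H = \left(\left(2^{2}\right)^{2}\right)^{2} = \left(4^{2}\right)^{2} = 16^{2} = 256$)
$\frac{1}{-4436 + H} - -12252 = \frac{1}{-4436 + 256} - -12252 = \frac{1}{-4180} + 12252 = - \frac{1}{4180} + 12252 = \frac{51213359}{4180}$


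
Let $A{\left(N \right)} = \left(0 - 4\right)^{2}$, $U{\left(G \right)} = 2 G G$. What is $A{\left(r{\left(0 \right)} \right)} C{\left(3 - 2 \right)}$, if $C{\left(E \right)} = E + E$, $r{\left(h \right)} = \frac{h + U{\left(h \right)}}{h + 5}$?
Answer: $32$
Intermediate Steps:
$U{\left(G \right)} = 2 G^{2}$
$r{\left(h \right)} = \frac{h + 2 h^{2}}{5 + h}$ ($r{\left(h \right)} = \frac{h + 2 h^{2}}{h + 5} = \frac{h + 2 h^{2}}{5 + h}$)
$C{\left(E \right)} = 2 E$
$A{\left(N \right)} = 16$ ($A{\left(N \right)} = \left(-4\right)^{2} = 16$)
$A{\left(r{\left(0 \right)} \right)} C{\left(3 - 2 \right)} = 16 \cdot 2 \left(3 - 2\right) = 16 \cdot 2 \cdot 1 = 16 \cdot 2 = 32$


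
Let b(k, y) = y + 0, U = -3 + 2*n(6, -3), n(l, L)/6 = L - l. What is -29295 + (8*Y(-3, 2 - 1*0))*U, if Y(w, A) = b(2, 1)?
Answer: -30183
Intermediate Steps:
n(l, L) = -6*l + 6*L (n(l, L) = 6*(L - l) = -6*l + 6*L)
U = -111 (U = -3 + 2*(-6*6 + 6*(-3)) = -3 + 2*(-36 - 18) = -3 + 2*(-54) = -3 - 108 = -111)
b(k, y) = y
Y(w, A) = 1
-29295 + (8*Y(-3, 2 - 1*0))*U = -29295 + (8*1)*(-111) = -29295 + 8*(-111) = -29295 - 888 = -30183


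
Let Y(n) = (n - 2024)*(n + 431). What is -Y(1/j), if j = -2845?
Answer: 7060769612514/8094025 ≈ 8.7234e+5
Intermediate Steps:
Y(n) = (-2024 + n)*(431 + n)
-Y(1/j) = -(-872344 + (1/(-2845))**2 - 1593/(-2845)) = -(-872344 + (-1/2845)**2 - 1593*(-1/2845)) = -(-872344 + 1/8094025 + 1593/2845) = -1*(-7060769612514/8094025) = 7060769612514/8094025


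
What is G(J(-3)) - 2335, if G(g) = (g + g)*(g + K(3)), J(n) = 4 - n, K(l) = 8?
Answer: -2125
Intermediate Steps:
G(g) = 2*g*(8 + g) (G(g) = (g + g)*(g + 8) = (2*g)*(8 + g) = 2*g*(8 + g))
G(J(-3)) - 2335 = 2*(4 - 1*(-3))*(8 + (4 - 1*(-3))) - 2335 = 2*(4 + 3)*(8 + (4 + 3)) - 2335 = 2*7*(8 + 7) - 2335 = 2*7*15 - 2335 = 210 - 2335 = -2125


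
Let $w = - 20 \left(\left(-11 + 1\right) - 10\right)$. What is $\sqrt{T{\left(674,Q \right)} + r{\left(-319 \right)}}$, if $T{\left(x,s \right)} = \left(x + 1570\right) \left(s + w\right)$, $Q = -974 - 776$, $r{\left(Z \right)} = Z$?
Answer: $77 i \sqrt{511} \approx 1740.6 i$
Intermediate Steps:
$w = 400$ ($w = - 20 \left(-10 - 10\right) = \left(-20\right) \left(-20\right) = 400$)
$Q = -1750$ ($Q = -974 - 776 = -1750$)
$T{\left(x,s \right)} = \left(400 + s\right) \left(1570 + x\right)$ ($T{\left(x,s \right)} = \left(x + 1570\right) \left(s + 400\right) = \left(1570 + x\right) \left(400 + s\right) = \left(400 + s\right) \left(1570 + x\right)$)
$\sqrt{T{\left(674,Q \right)} + r{\left(-319 \right)}} = \sqrt{\left(628000 + 400 \cdot 674 + 1570 \left(-1750\right) - 1179500\right) - 319} = \sqrt{\left(628000 + 269600 - 2747500 - 1179500\right) - 319} = \sqrt{-3029400 - 319} = \sqrt{-3029719} = 77 i \sqrt{511}$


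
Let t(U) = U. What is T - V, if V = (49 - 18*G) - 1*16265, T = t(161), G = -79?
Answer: 14955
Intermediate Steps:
T = 161
V = -14794 (V = (49 - 18*(-79)) - 1*16265 = (49 + 1422) - 16265 = 1471 - 16265 = -14794)
T - V = 161 - 1*(-14794) = 161 + 14794 = 14955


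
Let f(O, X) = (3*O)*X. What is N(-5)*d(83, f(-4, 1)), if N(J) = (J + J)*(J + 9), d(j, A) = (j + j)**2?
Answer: -1102240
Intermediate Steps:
f(O, X) = 3*O*X
d(j, A) = 4*j**2 (d(j, A) = (2*j)**2 = 4*j**2)
N(J) = 2*J*(9 + J) (N(J) = (2*J)*(9 + J) = 2*J*(9 + J))
N(-5)*d(83, f(-4, 1)) = (2*(-5)*(9 - 5))*(4*83**2) = (2*(-5)*4)*(4*6889) = -40*27556 = -1102240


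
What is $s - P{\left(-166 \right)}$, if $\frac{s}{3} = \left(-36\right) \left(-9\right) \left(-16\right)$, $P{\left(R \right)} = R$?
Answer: $-15386$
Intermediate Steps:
$s = -15552$ ($s = 3 \left(-36\right) \left(-9\right) \left(-16\right) = 3 \cdot 324 \left(-16\right) = 3 \left(-5184\right) = -15552$)
$s - P{\left(-166 \right)} = -15552 - -166 = -15552 + 166 = -15386$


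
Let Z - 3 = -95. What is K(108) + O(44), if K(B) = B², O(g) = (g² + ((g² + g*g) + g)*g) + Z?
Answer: 185812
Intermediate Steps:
Z = -92 (Z = 3 - 95 = -92)
O(g) = -92 + g² + g*(g + 2*g²) (O(g) = (g² + ((g² + g*g) + g)*g) - 92 = (g² + ((g² + g²) + g)*g) - 92 = (g² + (2*g² + g)*g) - 92 = (g² + (g + 2*g²)*g) - 92 = (g² + g*(g + 2*g²)) - 92 = -92 + g² + g*(g + 2*g²))
K(108) + O(44) = 108² + (-92 + 2*44² + 2*44³) = 11664 + (-92 + 2*1936 + 2*85184) = 11664 + (-92 + 3872 + 170368) = 11664 + 174148 = 185812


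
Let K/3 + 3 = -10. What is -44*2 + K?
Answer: -127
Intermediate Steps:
K = -39 (K = -9 + 3*(-10) = -9 - 30 = -39)
-44*2 + K = -44*2 - 39 = -88 - 39 = -127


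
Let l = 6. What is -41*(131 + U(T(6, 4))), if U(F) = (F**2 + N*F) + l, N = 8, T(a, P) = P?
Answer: -7585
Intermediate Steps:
U(F) = 6 + F**2 + 8*F (U(F) = (F**2 + 8*F) + 6 = 6 + F**2 + 8*F)
-41*(131 + U(T(6, 4))) = -41*(131 + (6 + 4**2 + 8*4)) = -41*(131 + (6 + 16 + 32)) = -41*(131 + 54) = -41*185 = -7585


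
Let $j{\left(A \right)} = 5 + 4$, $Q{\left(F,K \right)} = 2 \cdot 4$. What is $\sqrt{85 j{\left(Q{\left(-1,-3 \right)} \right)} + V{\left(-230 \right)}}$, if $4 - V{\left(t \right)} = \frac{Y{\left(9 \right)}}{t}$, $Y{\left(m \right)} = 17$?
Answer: $\frac{\sqrt{40684010}}{230} \approx 27.732$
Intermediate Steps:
$Q{\left(F,K \right)} = 8$
$V{\left(t \right)} = 4 - \frac{17}{t}$
$j{\left(A \right)} = 9$
$\sqrt{85 j{\left(Q{\left(-1,-3 \right)} \right)} + V{\left(-230 \right)}} = \sqrt{85 \cdot 9 + \left(4 - \frac{17}{-230}\right)} = \sqrt{765 + \left(4 - - \frac{17}{230}\right)} = \sqrt{765 + \left(4 + \frac{17}{230}\right)} = \sqrt{765 + \frac{937}{230}} = \sqrt{\frac{176887}{230}} = \frac{\sqrt{40684010}}{230}$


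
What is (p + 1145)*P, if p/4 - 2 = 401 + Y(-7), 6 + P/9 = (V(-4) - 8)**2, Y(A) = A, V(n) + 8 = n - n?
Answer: 6140250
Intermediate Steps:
V(n) = -8 (V(n) = -8 + (n - n) = -8 + 0 = -8)
P = 2250 (P = -54 + 9*(-8 - 8)**2 = -54 + 9*(-16)**2 = -54 + 9*256 = -54 + 2304 = 2250)
p = 1584 (p = 8 + 4*(401 - 7) = 8 + 4*394 = 8 + 1576 = 1584)
(p + 1145)*P = (1584 + 1145)*2250 = 2729*2250 = 6140250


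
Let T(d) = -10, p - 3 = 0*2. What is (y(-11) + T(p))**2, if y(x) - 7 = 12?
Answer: 81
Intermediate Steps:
y(x) = 19 (y(x) = 7 + 12 = 19)
p = 3 (p = 3 + 0*2 = 3 + 0 = 3)
(y(-11) + T(p))**2 = (19 - 10)**2 = 9**2 = 81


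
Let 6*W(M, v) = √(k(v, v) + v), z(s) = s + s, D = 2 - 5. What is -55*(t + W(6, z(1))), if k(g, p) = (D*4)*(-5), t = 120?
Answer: -6600 - 55*√62/6 ≈ -6672.2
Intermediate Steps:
D = -3
z(s) = 2*s
k(g, p) = 60 (k(g, p) = -3*4*(-5) = -12*(-5) = 60)
W(M, v) = √(60 + v)/6
-55*(t + W(6, z(1))) = -55*(120 + √(60 + 2*1)/6) = -55*(120 + √(60 + 2)/6) = -55*(120 + √62/6) = -6600 - 55*√62/6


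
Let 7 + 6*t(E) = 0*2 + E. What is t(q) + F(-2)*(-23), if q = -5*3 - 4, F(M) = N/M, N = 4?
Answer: 125/3 ≈ 41.667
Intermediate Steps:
F(M) = 4/M
q = -19 (q = -15 - 4 = -19)
t(E) = -7/6 + E/6 (t(E) = -7/6 + (0*2 + E)/6 = -7/6 + (0 + E)/6 = -7/6 + E/6)
t(q) + F(-2)*(-23) = (-7/6 + (⅙)*(-19)) + (4/(-2))*(-23) = (-7/6 - 19/6) + (4*(-½))*(-23) = -13/3 - 2*(-23) = -13/3 + 46 = 125/3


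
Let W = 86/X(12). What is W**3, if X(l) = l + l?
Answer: 79507/1728 ≈ 46.011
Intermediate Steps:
X(l) = 2*l
W = 43/12 (W = 86/((2*12)) = 86/24 = 86*(1/24) = 43/12 ≈ 3.5833)
W**3 = (43/12)**3 = 79507/1728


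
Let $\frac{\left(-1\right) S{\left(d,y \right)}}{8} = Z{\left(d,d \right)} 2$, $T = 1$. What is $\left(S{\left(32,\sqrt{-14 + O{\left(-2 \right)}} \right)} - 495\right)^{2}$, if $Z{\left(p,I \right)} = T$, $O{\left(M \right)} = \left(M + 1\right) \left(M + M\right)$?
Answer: $261121$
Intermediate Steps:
$O{\left(M \right)} = 2 M \left(1 + M\right)$ ($O{\left(M \right)} = \left(1 + M\right) 2 M = 2 M \left(1 + M\right)$)
$Z{\left(p,I \right)} = 1$
$S{\left(d,y \right)} = -16$ ($S{\left(d,y \right)} = - 8 \cdot 1 \cdot 2 = \left(-8\right) 2 = -16$)
$\left(S{\left(32,\sqrt{-14 + O{\left(-2 \right)}} \right)} - 495\right)^{2} = \left(-16 - 495\right)^{2} = \left(-511\right)^{2} = 261121$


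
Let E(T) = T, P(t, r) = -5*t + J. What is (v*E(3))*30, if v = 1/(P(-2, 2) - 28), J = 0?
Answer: -5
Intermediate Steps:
P(t, r) = -5*t (P(t, r) = -5*t + 0 = -5*t)
v = -1/18 (v = 1/(-5*(-2) - 28) = 1/(10 - 28) = 1/(-18) = -1/18 ≈ -0.055556)
(v*E(3))*30 = -1/18*3*30 = -⅙*30 = -5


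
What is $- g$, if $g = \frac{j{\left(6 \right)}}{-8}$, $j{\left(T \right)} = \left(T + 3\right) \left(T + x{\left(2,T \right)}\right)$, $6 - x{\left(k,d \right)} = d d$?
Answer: $-27$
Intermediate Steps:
$x{\left(k,d \right)} = 6 - d^{2}$ ($x{\left(k,d \right)} = 6 - d d = 6 - d^{2}$)
$j{\left(T \right)} = \left(3 + T\right) \left(6 + T - T^{2}\right)$ ($j{\left(T \right)} = \left(T + 3\right) \left(T - \left(-6 + T^{2}\right)\right) = \left(3 + T\right) \left(6 + T - T^{2}\right)$)
$g = 27$ ($g = \frac{18 - 6^{3} - 2 \cdot 6^{2} + 9 \cdot 6}{-8} = - \frac{18 - 216 - 72 + 54}{8} = \left(- \frac{1}{8}\right) \left(-216\right) = 27$)
$- g = \left(-1\right) 27 = -27$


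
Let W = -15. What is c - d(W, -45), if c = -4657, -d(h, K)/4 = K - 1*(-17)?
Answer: -4769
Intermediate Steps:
d(h, K) = -68 - 4*K (d(h, K) = -4*(K - 1*(-17)) = -4*(K + 17) = -4*(17 + K) = -68 - 4*K)
c - d(W, -45) = -4657 - (-68 - 4*(-45)) = -4657 - (-68 + 180) = -4657 - 1*112 = -4657 - 112 = -4769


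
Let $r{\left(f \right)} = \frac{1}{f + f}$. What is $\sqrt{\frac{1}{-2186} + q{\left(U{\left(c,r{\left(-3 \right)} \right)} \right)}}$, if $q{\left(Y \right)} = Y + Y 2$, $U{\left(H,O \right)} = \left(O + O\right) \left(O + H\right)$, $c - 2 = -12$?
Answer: $\frac{\sqrt{109305465}}{3279} \approx 3.1884$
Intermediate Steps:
$c = -10$ ($c = 2 - 12 = -10$)
$r{\left(f \right)} = \frac{1}{2 f}$
$U{\left(H,O \right)} = 2 O \left(H + O\right)$
$q{\left(Y \right)} = 3 Y$ ($q{\left(Y \right)} = Y + 2 Y = 3 Y$)
$\sqrt{\frac{1}{-2186} + q{\left(U{\left(c,r{\left(-3 \right)} \right)} \right)}} = \sqrt{\frac{1}{-2186} + 3 \cdot 2 \frac{1}{2 \left(-3\right)} \left(-10 + \frac{1}{2 \left(-3\right)}\right)} = \sqrt{- \frac{1}{2186} + 3 \cdot 2 \cdot \frac{1}{2} \left(- \frac{1}{3}\right) \left(-10 + \frac{1}{2} \left(- \frac{1}{3}\right)\right)} = \sqrt{- \frac{1}{2186} + 3 \cdot 2 \left(- \frac{1}{6}\right) \left(-10 - \frac{1}{6}\right)} = \sqrt{- \frac{1}{2186} + 3 \cdot 2 \left(- \frac{1}{6}\right) \left(- \frac{61}{6}\right)} = \sqrt{- \frac{1}{2186} + 3 \cdot \frac{61}{18}} = \sqrt{- \frac{1}{2186} + \frac{61}{6}} = \sqrt{\frac{33335}{3279}} = \frac{\sqrt{109305465}}{3279}$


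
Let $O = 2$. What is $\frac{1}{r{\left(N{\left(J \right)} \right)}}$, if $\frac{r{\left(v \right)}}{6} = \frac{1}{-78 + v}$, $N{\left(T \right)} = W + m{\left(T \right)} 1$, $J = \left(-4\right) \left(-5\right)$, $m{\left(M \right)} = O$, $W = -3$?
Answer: $- \frac{79}{6} \approx -13.167$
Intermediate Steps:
$m{\left(M \right)} = 2$
$J = 20$
$N{\left(T \right)} = -1$ ($N{\left(T \right)} = -3 + 2 \cdot 1 = -3 + 2 = -1$)
$r{\left(v \right)} = \frac{6}{-78 + v}$
$\frac{1}{r{\left(N{\left(J \right)} \right)}} = \frac{1}{6 \frac{1}{-78 - 1}} = \frac{1}{6 \frac{1}{-79}} = \frac{1}{6 \left(- \frac{1}{79}\right)} = \frac{1}{- \frac{6}{79}} = - \frac{79}{6}$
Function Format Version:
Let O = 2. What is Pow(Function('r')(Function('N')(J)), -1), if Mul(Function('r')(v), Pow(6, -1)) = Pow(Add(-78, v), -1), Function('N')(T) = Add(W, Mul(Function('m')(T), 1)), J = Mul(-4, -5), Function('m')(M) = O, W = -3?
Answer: Rational(-79, 6) ≈ -13.167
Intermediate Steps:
Function('m')(M) = 2
J = 20
Function('N')(T) = -1 (Function('N')(T) = Add(-3, Mul(2, 1)) = Add(-3, 2) = -1)
Function('r')(v) = Mul(6, Pow(Add(-78, v), -1))
Pow(Function('r')(Function('N')(J)), -1) = Pow(Mul(6, Pow(Add(-78, -1), -1)), -1) = Pow(Mul(6, Pow(-79, -1)), -1) = Pow(Mul(6, Rational(-1, 79)), -1) = Pow(Rational(-6, 79), -1) = Rational(-79, 6)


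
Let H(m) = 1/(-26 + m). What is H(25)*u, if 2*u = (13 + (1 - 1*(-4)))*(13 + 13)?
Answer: -234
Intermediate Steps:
u = 234 (u = ((13 + (1 - 1*(-4)))*(13 + 13))/2 = ((13 + (1 + 4))*26)/2 = ((13 + 5)*26)/2 = (18*26)/2 = (½)*468 = 234)
H(25)*u = 234/(-26 + 25) = 234/(-1) = -1*234 = -234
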